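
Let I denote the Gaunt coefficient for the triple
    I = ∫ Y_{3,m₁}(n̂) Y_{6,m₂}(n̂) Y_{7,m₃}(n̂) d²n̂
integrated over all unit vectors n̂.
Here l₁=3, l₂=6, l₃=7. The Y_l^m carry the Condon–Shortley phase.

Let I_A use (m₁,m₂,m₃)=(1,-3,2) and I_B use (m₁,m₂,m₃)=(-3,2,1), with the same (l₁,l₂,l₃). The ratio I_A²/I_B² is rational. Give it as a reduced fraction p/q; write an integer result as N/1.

1369/1960

Same 3,6,7: normalisation and zero-m 3j drop out of the ratio.
A: Δ: 2! 4! 10! / 17! → 1/2042040; sum: t=0:+1/241920 t=1:−1/483840 t=2:+1/17418240 = 37/17418240; 3j²(3 6 7; 1 -3 2) = Δ·Π!·Σ² = 1369/136136  (sign -1)
B: Δ: 2! 4! 10! / 17! → 1/2042040; sum: t=2:+1/829440 = 1/829440; 3j²(3 6 7; -3 2 1) = Δ·Π!·Σ² = 35/2431  (sign +1)
I_A²/I_B² = (1369/136136)/(35/2431) = 1369/1960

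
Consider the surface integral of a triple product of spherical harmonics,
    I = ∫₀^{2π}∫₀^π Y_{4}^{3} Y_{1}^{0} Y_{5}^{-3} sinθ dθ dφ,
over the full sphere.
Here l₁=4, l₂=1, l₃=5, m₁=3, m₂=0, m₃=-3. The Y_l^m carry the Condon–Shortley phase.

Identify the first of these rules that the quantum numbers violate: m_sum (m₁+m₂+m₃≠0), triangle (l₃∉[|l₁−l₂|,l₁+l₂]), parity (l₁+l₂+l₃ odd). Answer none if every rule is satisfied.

none

azimuthal sum: 3 + 0 − 3 = 0  ✓
3 ≤ 5 ≤ 5 (triangle on l)  ✓
L = 4 + 1 + 5 = 10 (even)  ✓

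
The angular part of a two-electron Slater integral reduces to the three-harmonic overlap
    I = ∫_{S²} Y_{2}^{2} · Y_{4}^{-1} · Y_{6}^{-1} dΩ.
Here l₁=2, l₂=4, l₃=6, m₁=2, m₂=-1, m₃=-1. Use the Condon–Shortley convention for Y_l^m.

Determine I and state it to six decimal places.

-0.094091

Rules hold: Σm=0, L=12 even, 2≤6≤6.
N = 5·9·13 = 585
Δ = 0!·4!·8!/13! = 1/6435
Racah Σ t=0..0: t=0:+1/2304 = 1/2304
⇒ 3j(2 4 6; 0 0 0)² = 5/143, sgn +1
Racah Σ t=0..0: t=0:+1/17280 = 1/17280
⇒ 3j(2 4 6; 2 -1 -1)² = 7/1287, sgn -1
4πI² = N·(3j₀)²·(3jₘ)² = 175/1573
I = -1·√(0.111252/4π) = -0.09409136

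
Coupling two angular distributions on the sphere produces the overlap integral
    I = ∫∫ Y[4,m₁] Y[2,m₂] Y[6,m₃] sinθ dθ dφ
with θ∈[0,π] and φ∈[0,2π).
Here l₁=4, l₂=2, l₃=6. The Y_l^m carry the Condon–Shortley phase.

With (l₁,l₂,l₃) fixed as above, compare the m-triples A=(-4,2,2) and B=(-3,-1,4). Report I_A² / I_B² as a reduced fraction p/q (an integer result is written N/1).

Same 4,2,6: normalisation and zero-m 3j drop out of the ratio.
A: Δ: 0! 8! 4! / 13! → 1/6435; sum: t=0:+1/967680 = 1/967680; 3j²(4 2 6; -4 2 2) = Δ·Π!·Σ² = 1/6435  (sign +1)
B: Δ: 0! 8! 4! / 13! → 1/6435; sum: t=0:+1/30240 = 1/30240; 3j²(4 2 6; -3 -1 4) = Δ·Π!·Σ² = 16/429  (sign +1)
I_A²/I_B² = (1/6435)/(16/429) = 1/240

1/240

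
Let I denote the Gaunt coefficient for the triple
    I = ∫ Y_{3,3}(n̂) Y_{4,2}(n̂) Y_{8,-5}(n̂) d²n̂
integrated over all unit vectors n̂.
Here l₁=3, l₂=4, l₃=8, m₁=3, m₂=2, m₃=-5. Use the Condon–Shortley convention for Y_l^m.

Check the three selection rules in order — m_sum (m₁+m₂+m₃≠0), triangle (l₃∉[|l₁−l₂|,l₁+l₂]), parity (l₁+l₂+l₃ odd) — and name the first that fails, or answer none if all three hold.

Σmᵢ = 0  ✓
l₃∈[|l₁−l₂|,l₁+l₂]=[1,7], have l₃=8  ✗
Σlᵢ = 15 ⇒ odd

triangle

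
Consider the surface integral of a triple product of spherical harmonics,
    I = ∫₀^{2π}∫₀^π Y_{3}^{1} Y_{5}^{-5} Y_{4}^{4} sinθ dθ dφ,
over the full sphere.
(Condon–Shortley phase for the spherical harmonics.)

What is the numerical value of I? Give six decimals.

0.189625

Checks pass: Σm=0; 12 even; l₃=4∈[2,8].
(2·3+1)(2·5+1)(2·4+1) = 693
Δ: 4! 2! 6! / 13! → 1/180180
sum: t=1:−1/576 t=2:+1/144 t=3:−1/576 = 1/288
3j²(3 5 4; 0 0 0) = Δ·Π!·Σ² = 20/1001  (sign +1)
sum: t=0:+1/34560 = 1/34560
3j²(3 5 4; 1 -5 4) = Δ·Π!·Σ² = 14/429  (sign +1)
combine: 4πI² = 693·20/1001·14/429 = 840/1859
take √, sign +1: I = 0.18962475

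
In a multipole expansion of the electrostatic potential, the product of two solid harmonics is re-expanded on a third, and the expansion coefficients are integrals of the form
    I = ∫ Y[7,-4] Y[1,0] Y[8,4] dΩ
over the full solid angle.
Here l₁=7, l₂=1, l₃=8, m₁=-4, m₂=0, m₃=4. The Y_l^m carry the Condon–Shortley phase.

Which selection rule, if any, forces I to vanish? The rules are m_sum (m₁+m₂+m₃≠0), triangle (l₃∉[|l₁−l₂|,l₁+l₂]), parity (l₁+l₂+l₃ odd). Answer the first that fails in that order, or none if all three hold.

azimuthal sum: -4 + 0 + 4 = 0  ✓
6 ≤ 8 ≤ 8 (triangle on l)  ✓
L = 7 + 1 + 8 = 16 (even)  ✓

none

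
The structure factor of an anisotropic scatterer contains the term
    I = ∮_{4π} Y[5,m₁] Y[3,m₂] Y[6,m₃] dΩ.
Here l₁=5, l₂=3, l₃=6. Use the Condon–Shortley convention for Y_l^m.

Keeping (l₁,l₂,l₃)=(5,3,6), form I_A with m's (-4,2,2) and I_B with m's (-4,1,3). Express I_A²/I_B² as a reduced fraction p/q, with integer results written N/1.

5/8

l's match ⇒ only the (l;m) 3-j factors differ between A and B.
A: triangle coeff Δ(5,3,6) = 1/675675; Σ_t [1,2]: t=1:−1/967680 t=2:+1/60480 = 1/64512; (3j)²=15/1001 [(5 3 6; -4 2 2)], sign=+1
B: triangle coeff Δ(5,3,6) = 1/675675; Σ_t [1,2]: t=1:−1/241920 t=2:+1/40320 = 1/48384; (3j)²=24/1001 [(5 3 6; -4 1 3)], sign=-1
I_A²/I_B² = (15/1001)/(24/1001) = 5/8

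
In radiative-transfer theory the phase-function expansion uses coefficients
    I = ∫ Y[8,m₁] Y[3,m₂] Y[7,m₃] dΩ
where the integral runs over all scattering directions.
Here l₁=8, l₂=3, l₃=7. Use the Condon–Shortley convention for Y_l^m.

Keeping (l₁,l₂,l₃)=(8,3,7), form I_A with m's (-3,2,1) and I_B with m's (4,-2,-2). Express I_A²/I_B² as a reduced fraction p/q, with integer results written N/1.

18/5

l's match ⇒ only the (l;m) 3-j factors differ between A and B.
A: triangle coeff Δ(8,3,7) = 1/5290740; Σ_t [3,4]: t=3:−1/11612160 t=4:+1/14515200 = -1/58060800; (3j)²=55/58786 [(8 3 7; -3 2 1)], sign=-1
B: triangle coeff Δ(8,3,7) = 1/5290740; Σ_t [0,1]: t=0:+1/23224320 t=1:−1/26127360 = 1/209018880; (3j)²=275/1058148 [(8 3 7; 4 -2 -2)], sign=-1
I_A²/I_B² = (55/58786)/(275/1058148) = 18/5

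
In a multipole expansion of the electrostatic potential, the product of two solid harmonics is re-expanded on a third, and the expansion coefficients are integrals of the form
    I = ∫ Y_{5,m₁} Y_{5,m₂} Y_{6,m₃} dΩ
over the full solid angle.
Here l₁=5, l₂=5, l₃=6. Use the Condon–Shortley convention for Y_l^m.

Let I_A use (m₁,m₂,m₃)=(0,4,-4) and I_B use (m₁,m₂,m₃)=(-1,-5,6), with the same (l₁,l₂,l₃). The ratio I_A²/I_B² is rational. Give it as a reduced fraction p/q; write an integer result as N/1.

8/11

Shared (l₁,l₂,l₃)=(5,5,6): N and (l;000)² cancel in I_A²/I_B².
A: Δ = 4!·6!·6!/17! = 1/28588560; Racah Σ t=3..4: t=3:−1/207360 t=4:+1/345600 = -1/518400; ⇒ 3j(5 5 6; 0 4 -4)² = 12/2431, sgn -1
B: Δ = 4!·6!·6!/17! = 1/28588560; Racah Σ t=0..0: t=0:+1/12441600 = 1/12441600; ⇒ 3j(5 5 6; -1 -5 6)² = 3/442, sgn +1
I_A²/I_B² = (12/2431)/(3/442) = 8/11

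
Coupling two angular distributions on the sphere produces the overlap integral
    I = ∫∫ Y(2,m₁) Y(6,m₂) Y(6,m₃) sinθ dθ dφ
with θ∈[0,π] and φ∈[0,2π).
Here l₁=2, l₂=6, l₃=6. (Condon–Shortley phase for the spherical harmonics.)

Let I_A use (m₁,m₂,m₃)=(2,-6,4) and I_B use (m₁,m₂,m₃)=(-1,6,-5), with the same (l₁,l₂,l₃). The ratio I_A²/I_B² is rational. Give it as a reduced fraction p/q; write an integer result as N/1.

l's match ⇒ only the (l;m) 3-j factors differ between A and B.
A: triangle coeff Δ(2,6,6) = 1/90090; Σ_t [0,0]: t=0:+1/14515200 = 1/14515200; (3j)²=2/455 [(2 6 6; 2 -6 4)], sign=+1
B: triangle coeff Δ(2,6,6) = 1/90090; Σ_t [2,2]: t=2:+1/7257600 = 1/7257600; (3j)²=11/455 [(2 6 6; -1 6 -5)], sign=-1
I_A²/I_B² = (2/455)/(11/455) = 2/11

2/11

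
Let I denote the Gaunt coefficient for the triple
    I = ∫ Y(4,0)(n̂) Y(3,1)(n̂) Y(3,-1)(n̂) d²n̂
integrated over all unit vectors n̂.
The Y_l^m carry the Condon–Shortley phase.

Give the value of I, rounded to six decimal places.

-0.025645

Rules hold: Σm=0, L=10 even, 1≤3≤7.
N = 9·7·7 = 441
Δ = 4!·4!·2!/11! = 1/34650
Racah Σ t=1..3: t=1:−1/72 t=2:+1/16 t=3:−1/72 = 5/144
⇒ 3j(4 3 3; 0 0 0)² = 2/77, sgn -1
Racah Σ t=2..4: t=2:+1/32 t=3:−1/36 t=4:+1/1152 = 5/1152
⇒ 3j(4 3 3; 0 1 -1)² = 1/1386, sgn +1
4πI² = N·(3j₀)²·(3jₘ)² = 1/121
I = -1·√(0.00826446/4π) = -0.02564498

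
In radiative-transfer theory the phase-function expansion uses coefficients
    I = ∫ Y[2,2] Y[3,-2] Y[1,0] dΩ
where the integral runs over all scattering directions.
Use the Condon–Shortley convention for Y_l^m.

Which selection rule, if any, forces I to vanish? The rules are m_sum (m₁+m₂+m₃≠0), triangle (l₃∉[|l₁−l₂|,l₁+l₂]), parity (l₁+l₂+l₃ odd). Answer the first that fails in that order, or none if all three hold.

none

m₁+m₂+m₃ = 2 − 2 + 0 = 0  ✓
triangle: |2−3|=1 ≤ l₃=1 ≤ 2+3=5  ✓
parity: l₁+l₂+l₃ = 6 is even  ✓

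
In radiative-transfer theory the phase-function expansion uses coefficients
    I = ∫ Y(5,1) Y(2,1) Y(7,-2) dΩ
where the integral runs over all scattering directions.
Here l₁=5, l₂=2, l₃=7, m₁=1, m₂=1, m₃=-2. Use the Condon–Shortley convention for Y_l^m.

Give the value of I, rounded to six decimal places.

0.232242

Checks pass: Σm=0; 14 even; l₃=7∈[3,7].
(2·5+1)(2·2+1)(2·7+1) = 825
Δ: 0! 10! 4! / 15! → 1/15015
sum: t=0:+1/57600 = 1/57600
3j²(5 2 7; 0 0 0) = Δ·Π!·Σ² = 21/715  (sign -1)
sum: t=0:+1/103680 = 1/103680
3j²(5 2 7; 1 1 -2) = Δ·Π!·Σ² = 4/143  (sign -1)
combine: 4πI² = 825·21/715·4/143 = 1260/1859
take √, sign +1: I = 0.23224194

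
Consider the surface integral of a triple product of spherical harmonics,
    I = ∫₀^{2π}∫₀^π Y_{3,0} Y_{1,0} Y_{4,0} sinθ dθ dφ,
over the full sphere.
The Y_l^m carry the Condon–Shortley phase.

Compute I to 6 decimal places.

m-sum 0 ✓  L=8 even ✓  2≤4≤4 ✓
Π(2lᵢ+1) = 7×3×9 = 189
triangle coeff Δ(3,1,4) = 1/252
Σ_t [0,0]: t=0:+1/36 = 1/36
(3j)²=4/63 [(3 1 4; 0 0 0)], sign=+1
(m-triple is (0,0,0) — same symbol as above.)
⇒ 4πI² = 16/21
I = (+1)√(16/21/(4π)) = 0.24623252

0.246233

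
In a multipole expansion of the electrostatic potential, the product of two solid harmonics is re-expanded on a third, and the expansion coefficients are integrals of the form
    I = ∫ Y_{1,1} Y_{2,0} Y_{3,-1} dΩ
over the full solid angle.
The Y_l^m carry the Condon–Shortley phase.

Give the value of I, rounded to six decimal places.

-0.202301

m-sum 0 ✓  L=6 even ✓  1≤3≤3 ✓
Π(2lᵢ+1) = 3×5×7 = 105
triangle coeff Δ(1,2,3) = 1/105
Σ_t [0,0]: t=0:+1/4 = 1/4
(3j)²=3/35 [(1 2 3; 0 0 0)], sign=-1
Σ_t [0,0]: t=0:+1/8 = 1/8
(3j)²=2/35 [(1 2 3; 1 0 -1)], sign=+1
⇒ 4πI² = 18/35
I = (-1)√(18/35/(4π)) = -0.20230066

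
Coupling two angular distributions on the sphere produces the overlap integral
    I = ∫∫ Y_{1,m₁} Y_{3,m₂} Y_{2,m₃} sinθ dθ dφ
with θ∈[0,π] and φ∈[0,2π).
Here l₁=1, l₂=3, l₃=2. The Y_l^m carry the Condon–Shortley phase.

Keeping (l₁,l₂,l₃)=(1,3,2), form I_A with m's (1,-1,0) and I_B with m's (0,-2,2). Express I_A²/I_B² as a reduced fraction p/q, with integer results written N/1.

Shared (l₁,l₂,l₃)=(1,3,2): N and (l;000)² cancel in I_A²/I_B².
A: Δ = 2!·0!·4!/7! = 1/105; Racah Σ t=0..0: t=0:+1/8 = 1/8; ⇒ 3j(1 3 2; 1 -1 0)² = 2/35, sgn +1
B: Δ = 2!·0!·4!/7! = 1/105; Racah Σ t=1..1: t=1:−1/24 = -1/24; ⇒ 3j(1 3 2; 0 -2 2)² = 1/21, sgn -1
I_A²/I_B² = (2/35)/(1/21) = 6/5

6/5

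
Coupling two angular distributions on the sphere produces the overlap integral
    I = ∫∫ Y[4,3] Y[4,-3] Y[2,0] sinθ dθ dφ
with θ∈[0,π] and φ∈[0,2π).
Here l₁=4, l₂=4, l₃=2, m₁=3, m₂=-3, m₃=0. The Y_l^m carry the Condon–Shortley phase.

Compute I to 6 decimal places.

Checks pass: Σm=0; 10 even; l₃=2∈[0,8].
(2·4+1)(2·4+1)(2·2+1) = 405
Δ: 6! 2! 2! / 11! → 1/13860
sum: t=2:+1/192 t=3:−1/36 t=4:+1/192 = -5/288
3j²(4 4 2; 0 0 0) = Δ·Π!·Σ² = 20/693  (sign -1)
sum: t=0:+1/720 t=1:−1/480 = -1/1440
3j²(4 4 2; 3 -3 0) = Δ·Π!·Σ² = 7/1980  (sign -1)
combine: 4πI² = 405·20/693·7/1980 = 5/121
take √, sign +1: I = 0.05734392

0.057344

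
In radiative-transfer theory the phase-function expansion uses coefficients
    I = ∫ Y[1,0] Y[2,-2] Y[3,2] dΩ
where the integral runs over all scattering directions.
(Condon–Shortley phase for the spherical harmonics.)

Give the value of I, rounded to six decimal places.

Checks pass: Σm=0; 6 even; l₃=3∈[1,3].
(2·1+1)(2·2+1)(2·3+1) = 105
Δ: 0! 2! 4! / 7! → 1/105
sum: t=0:+1/4 = 1/4
3j²(1 2 3; 0 0 0) = Δ·Π!·Σ² = 3/35  (sign -1)
sum: t=0:+1/24 = 1/24
3j²(1 2 3; 0 -2 2) = Δ·Π!·Σ² = 1/21  (sign -1)
combine: 4πI² = 105·3/35·1/21 = 3/7
take √, sign +1: I = 0.18467439

0.184674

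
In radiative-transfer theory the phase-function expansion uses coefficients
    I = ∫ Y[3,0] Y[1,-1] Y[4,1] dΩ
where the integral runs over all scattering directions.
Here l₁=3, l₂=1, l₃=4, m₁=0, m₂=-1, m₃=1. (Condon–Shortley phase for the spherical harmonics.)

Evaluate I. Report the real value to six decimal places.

-0.194664

m-sum 0 ✓  L=8 even ✓  2≤4≤4 ✓
Π(2lᵢ+1) = 7×3×9 = 189
triangle coeff Δ(3,1,4) = 1/252
Σ_t [0,0]: t=0:+1/36 = 1/36
(3j)²=4/63 [(3 1 4; 0 0 0)], sign=+1
Σ_t [0,0]: t=0:+1/72 = 1/72
(3j)²=5/126 [(3 1 4; 0 -1 1)], sign=-1
⇒ 4πI² = 10/21
I = (-1)√(10/21/(4π)) = -0.19466390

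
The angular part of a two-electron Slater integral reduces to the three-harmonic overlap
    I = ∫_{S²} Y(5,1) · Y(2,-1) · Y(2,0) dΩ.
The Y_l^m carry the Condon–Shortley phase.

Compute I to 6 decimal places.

l₃=2 ∉ [3,7] — triangle fails ⇒ I = 0

0.000000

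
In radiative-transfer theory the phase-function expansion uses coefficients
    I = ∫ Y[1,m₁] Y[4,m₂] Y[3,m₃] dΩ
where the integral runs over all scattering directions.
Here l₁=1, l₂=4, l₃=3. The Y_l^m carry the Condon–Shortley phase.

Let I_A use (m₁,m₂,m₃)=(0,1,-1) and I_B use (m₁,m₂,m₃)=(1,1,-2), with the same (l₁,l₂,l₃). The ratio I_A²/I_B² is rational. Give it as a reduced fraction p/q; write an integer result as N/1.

5/1

l's match ⇒ only the (l;m) 3-j factors differ between A and B.
A: triangle coeff Δ(1,4,3) = 1/252; Σ_t [1,1]: t=1:−1/48 = -1/48; (3j)²=5/84 [(1 4 3; 0 1 -1)], sign=-1
B: triangle coeff Δ(1,4,3) = 1/252; Σ_t [0,0]: t=0:+1/240 = 1/240; (3j)²=1/84 [(1 4 3; 1 1 -2)], sign=-1
I_A²/I_B² = (5/84)/(1/84) = 5/1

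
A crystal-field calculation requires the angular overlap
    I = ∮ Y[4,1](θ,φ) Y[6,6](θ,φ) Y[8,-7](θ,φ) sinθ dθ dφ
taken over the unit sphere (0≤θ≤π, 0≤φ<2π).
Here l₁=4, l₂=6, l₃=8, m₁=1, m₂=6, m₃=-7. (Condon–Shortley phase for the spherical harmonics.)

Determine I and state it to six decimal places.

Checks pass: Σm=0; 18 even; l₃=8∈[2,10].
(2·4+1)(2·6+1)(2·8+1) = 1989
Δ: 2! 6! 10! / 19! → 1/23279256
sum: t=0:+1/1658880 t=1:−1/518400 t=2:+1/1658880 = -1/1382400
3j²(4 6 8; 0 0 0) = Δ·Π!·Σ² = 504/46189  (sign -1)
sum: t=2:+1/870912000 = 1/870912000
3j²(4 6 8; 1 6 -7) = Δ·Π!·Σ² = 33/1292  (sign -1)
combine: 4πI² = 1989·504/46189·33/1292 = 3402/6137
take √, sign +1: I = 0.21003137

0.210031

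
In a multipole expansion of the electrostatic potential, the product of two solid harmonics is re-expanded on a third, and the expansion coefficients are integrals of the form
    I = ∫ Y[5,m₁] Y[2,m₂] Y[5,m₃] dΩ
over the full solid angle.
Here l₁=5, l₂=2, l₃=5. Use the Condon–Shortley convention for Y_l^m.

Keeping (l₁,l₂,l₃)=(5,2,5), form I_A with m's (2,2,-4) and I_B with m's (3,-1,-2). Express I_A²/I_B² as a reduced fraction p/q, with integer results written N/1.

18/25

Same 5,2,5: normalisation and zero-m 3j drop out of the ratio.
A: Δ: 2! 8! 2! / 13! → 1/38610; sum: t=2:+1/20160 = 1/20160; 3j²(5 2 5; 2 2 -4) = Δ·Π!·Σ² = 12/715  (sign -1)
B: Δ: 2! 8! 2! / 13! → 1/38610; sum: t=0:+1/2880 t=1:−1/10080 = 1/4032; 3j²(5 2 5; 3 -1 -2) = Δ·Π!·Σ² = 10/429  (sign -1)
I_A²/I_B² = (12/715)/(10/429) = 18/25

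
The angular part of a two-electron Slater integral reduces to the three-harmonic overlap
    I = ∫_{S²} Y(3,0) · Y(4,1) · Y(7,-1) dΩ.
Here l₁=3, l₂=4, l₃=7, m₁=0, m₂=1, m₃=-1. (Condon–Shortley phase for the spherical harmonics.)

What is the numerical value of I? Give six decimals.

Checks pass: Σm=0; 14 even; l₃=7∈[1,7].
(2·3+1)(2·4+1)(2·7+1) = 945
Δ: 0! 6! 8! / 15! → 1/45045
sum: t=0:+1/20736 = 1/20736
3j²(3 4 7; 0 0 0) = Δ·Π!·Σ² = 35/1287  (sign -1)
sum: t=0:+1/25920 = 1/25920
3j²(3 4 7; 0 1 -1) = Δ·Π!·Σ² = 32/1287  (sign +1)
combine: 4πI² = 945·35/1287·32/1287 = 39200/61347
take √, sign -1: I = -0.22549735

-0.225497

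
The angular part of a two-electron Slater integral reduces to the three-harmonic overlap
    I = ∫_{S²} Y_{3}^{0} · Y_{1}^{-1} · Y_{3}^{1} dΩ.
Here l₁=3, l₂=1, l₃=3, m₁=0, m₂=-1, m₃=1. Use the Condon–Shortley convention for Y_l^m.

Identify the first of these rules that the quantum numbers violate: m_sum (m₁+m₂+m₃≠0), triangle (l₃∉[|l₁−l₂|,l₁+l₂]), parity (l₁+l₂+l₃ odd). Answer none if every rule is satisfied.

parity

azimuthal sum: 0 − 1 + 1 = 0  ✓
2 ≤ 3 ≤ 4 (triangle on l)  ✓
L = 3 + 1 + 3 = 7 (odd)  ✗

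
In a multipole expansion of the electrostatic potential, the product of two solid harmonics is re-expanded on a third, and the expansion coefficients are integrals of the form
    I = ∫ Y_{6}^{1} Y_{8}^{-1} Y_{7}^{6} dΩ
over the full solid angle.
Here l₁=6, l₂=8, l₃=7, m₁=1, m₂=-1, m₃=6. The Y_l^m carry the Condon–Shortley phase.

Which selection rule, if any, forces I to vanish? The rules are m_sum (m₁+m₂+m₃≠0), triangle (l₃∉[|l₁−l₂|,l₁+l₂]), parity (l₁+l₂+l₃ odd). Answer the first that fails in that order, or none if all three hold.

azimuthal sum: 1 − 1 + 6 = 6  ✗
2 ≤ 7 ≤ 14 (triangle on l)
L = 6 + 8 + 7 = 21 (odd)

m_sum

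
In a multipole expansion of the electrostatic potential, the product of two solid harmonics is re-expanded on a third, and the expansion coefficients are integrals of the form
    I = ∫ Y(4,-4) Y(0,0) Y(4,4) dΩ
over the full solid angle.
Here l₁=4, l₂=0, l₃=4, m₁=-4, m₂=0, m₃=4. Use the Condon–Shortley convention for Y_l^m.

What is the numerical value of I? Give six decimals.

0.282095

m-sum 0 ✓  L=8 even ✓  4≤4≤4 ✓
Π(2lᵢ+1) = 9×1×9 = 81
triangle coeff Δ(4,0,4) = 1/9
Σ_t [0,0]: t=0:+1/576 = 1/576
(3j)²=1/9 [(4 0 4; 0 0 0)], sign=+1
Σ_t [0,0]: t=0:+1/40320 = 1/40320
(3j)²=1/9 [(4 0 4; -4 0 4)], sign=+1
⇒ 4πI² = 1/1
I = (+1)√(1/1/(4π)) = 0.28209479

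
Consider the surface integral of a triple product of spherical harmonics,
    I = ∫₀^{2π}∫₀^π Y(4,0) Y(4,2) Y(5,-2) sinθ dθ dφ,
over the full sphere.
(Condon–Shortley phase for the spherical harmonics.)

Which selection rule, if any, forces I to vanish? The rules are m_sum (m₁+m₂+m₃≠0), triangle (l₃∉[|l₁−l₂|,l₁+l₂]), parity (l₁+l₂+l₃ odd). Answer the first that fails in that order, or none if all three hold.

parity

m₁+m₂+m₃ = 0 + 2 − 2 = 0  ✓
triangle: |4−4|=0 ≤ l₃=5 ≤ 4+4=8  ✓
parity: l₁+l₂+l₃ = 13 is odd  ✗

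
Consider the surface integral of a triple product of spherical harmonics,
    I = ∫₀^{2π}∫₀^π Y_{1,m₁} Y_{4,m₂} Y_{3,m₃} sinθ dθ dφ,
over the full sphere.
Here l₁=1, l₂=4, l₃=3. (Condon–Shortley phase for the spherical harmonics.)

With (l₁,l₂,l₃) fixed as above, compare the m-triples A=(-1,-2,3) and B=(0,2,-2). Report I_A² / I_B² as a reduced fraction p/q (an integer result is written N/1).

l's match ⇒ only the (l;m) 3-j factors differ between A and B.
A: triangle coeff Δ(1,4,3) = 1/252; Σ_t [2,2]: t=2:+1/1440 = 1/1440; (3j)²=1/252 [(1 4 3; -1 -2 3)], sign=+1
B: triangle coeff Δ(1,4,3) = 1/252; Σ_t [1,1]: t=1:−1/120 = -1/120; (3j)²=1/21 [(1 4 3; 0 2 -2)], sign=+1
I_A²/I_B² = (1/252)/(1/21) = 1/12

1/12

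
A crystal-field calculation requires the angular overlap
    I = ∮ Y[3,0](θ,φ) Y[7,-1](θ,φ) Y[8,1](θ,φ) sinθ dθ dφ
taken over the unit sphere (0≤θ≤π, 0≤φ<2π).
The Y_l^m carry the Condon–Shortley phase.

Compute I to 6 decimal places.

m-sum 0 ✓  L=18 even ✓  4≤8≤10 ✓
Π(2lᵢ+1) = 7×15×17 = 1785
triangle coeff Δ(3,7,8) = 1/5290740
Σ_t [0,2]: t=0:+1/7257600 t=1:−1/2073600 t=2:+1/7257600 = -1/4838400
(3j)²=252/20995 [(3 7 8; 0 0 0)], sign=-1
Σ_t [0,2]: t=0:+1/6220800 t=1:−1/2419200 t=2:+1/11612160 = -29/174182400
(3j)²=841/83980 [(3 7 8; 0 -1 1)], sign=+1
⇒ 4πI² = 1112643/5185765
I = (-1)√(1112643/5185765/(4π)) = -0.13066720

-0.130667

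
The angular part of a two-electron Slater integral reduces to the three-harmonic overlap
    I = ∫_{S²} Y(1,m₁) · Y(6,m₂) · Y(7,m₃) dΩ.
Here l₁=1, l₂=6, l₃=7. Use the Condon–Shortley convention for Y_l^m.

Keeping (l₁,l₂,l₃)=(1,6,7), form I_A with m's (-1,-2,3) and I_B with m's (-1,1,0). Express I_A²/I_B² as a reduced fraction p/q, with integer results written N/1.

Same 1,6,7: normalisation and zero-m 3j drop out of the ratio.
A: Δ: 0! 2! 12! / 15! → 1/1365; sum: t=0:+1/1935360 = 1/1935360; 3j²(1 6 7; -1 -2 3) = Δ·Π!·Σ² = 3/91  (sign +1)
B: Δ: 0! 2! 12! / 15! → 1/1365; sum: t=0:+1/1209600 = 1/1209600; 3j²(1 6 7; -1 1 0) = Δ·Π!·Σ² = 1/65  (sign -1)
I_A²/I_B² = (3/91)/(1/65) = 15/7

15/7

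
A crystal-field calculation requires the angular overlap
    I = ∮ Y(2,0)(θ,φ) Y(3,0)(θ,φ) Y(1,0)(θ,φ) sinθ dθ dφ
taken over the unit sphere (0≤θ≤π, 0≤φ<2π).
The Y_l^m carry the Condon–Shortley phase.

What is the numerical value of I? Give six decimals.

m-sum 0 ✓  L=6 even ✓  1≤1≤5 ✓
Π(2lᵢ+1) = 5×7×3 = 105
triangle coeff Δ(2,3,1) = 1/105
Σ_t [2,2]: t=2:+1/4 = 1/4
(3j)²=3/35 [(2 3 1; 0 0 0)], sign=-1
(m-triple is (0,0,0) — same symbol as above.)
⇒ 4πI² = 27/35
I = (+1)√(27/35/(4π)) = 0.24776670

0.247767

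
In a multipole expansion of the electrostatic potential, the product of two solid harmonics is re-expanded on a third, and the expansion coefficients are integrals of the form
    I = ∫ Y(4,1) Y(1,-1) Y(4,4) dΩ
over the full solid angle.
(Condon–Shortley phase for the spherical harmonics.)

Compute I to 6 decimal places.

m-sum = 1 − 1 + 4 = 4 ≠ 0 ⇒ I = 0

0.000000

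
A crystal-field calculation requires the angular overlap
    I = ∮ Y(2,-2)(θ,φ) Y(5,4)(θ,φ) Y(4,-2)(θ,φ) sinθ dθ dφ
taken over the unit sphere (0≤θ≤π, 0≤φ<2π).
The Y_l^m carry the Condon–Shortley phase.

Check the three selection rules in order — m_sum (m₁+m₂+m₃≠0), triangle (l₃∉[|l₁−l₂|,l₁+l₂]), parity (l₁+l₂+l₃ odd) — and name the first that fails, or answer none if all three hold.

parity

m₁+m₂+m₃ = -2 + 4 − 2 = 0  ✓
triangle: |2−5|=3 ≤ l₃=4 ≤ 2+5=7  ✓
parity: l₁+l₂+l₃ = 11 is odd  ✗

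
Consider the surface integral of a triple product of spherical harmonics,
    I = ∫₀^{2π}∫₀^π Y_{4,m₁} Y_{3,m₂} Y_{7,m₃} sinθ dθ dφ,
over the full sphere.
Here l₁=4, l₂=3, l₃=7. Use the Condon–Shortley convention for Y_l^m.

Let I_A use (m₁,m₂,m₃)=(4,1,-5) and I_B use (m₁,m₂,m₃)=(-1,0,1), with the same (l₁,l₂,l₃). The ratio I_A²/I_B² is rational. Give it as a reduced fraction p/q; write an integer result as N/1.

99/224

l's match ⇒ only the (l;m) 3-j factors differ between A and B.
A: triangle coeff Δ(4,3,7) = 1/45045; Σ_t [0,0]: t=0:+1/1935360 = 1/1935360; (3j)²=1/91 [(4 3 7; 4 1 -5)], sign=+1
B: triangle coeff Δ(4,3,7) = 1/45045; Σ_t [0,0]: t=0:+1/25920 = 1/25920; (3j)²=32/1287 [(4 3 7; -1 0 1)], sign=+1
I_A²/I_B² = (1/91)/(32/1287) = 99/224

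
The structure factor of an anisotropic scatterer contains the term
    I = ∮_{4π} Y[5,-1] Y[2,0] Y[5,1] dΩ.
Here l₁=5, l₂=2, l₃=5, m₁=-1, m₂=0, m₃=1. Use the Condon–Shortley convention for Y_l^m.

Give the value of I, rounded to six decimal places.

-0.145565

m-sum 0 ✓  L=12 even ✓  3≤5≤7 ✓
Π(2lᵢ+1) = 11×5×11 = 605
triangle coeff Δ(5,2,5) = 1/38610
Σ_t [0,2]: t=0:+1/2880 t=1:−1/576 t=2:+1/2880 = -1/960
(3j)²=10/429 [(5 2 5; 0 0 0)], sign=+1
Σ_t [0,2]: t=0:+1/5760 t=1:−1/720 t=2:+1/2304 = -1/1280
(3j)²=27/1430 [(5 2 5; -1 0 1)], sign=-1
⇒ 4πI² = 45/169
I = (-1)√(45/169/(4π)) = -0.14556534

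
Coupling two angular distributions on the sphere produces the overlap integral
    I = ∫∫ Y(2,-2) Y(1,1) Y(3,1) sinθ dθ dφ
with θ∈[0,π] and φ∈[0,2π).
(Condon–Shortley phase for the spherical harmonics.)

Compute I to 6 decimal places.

-0.082589

Rules hold: Σm=0, L=6 even, 1≤3≤3.
N = 5·3·7 = 105
Δ = 0!·4!·2!/7! = 1/105
Racah Σ t=0..0: t=0:+1/4 = 1/4
⇒ 3j(2 1 3; 0 0 0)² = 3/35, sgn -1
Racah Σ t=0..0: t=0:+1/48 = 1/48
⇒ 3j(2 1 3; -2 1 1)² = 1/105, sgn +1
4πI² = N·(3j₀)²·(3jₘ)² = 3/35
I = -1·√(0.0857143/4π) = -0.08258890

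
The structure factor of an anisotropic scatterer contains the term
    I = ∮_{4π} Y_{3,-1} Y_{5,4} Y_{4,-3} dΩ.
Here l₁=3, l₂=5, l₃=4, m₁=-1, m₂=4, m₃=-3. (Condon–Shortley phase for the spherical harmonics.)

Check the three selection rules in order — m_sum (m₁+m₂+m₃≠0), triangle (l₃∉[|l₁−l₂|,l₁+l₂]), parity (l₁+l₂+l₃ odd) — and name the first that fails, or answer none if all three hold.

azimuthal sum: -1 + 4 − 3 = 0  ✓
2 ≤ 4 ≤ 8 (triangle on l)  ✓
L = 3 + 5 + 4 = 12 (even)  ✓

none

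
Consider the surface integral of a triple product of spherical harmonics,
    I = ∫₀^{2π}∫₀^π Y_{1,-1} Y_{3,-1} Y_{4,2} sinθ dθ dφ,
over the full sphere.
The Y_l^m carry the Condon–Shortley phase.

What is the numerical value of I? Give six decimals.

0.238414

Checks pass: Σm=0; 8 even; l₃=4∈[2,4].
(2·1+1)(2·3+1)(2·4+1) = 189
Δ: 0! 2! 6! / 9! → 1/252
sum: t=0:+1/36 = 1/36
3j²(1 3 4; 0 0 0) = Δ·Π!·Σ² = 4/63  (sign +1)
sum: t=0:+1/96 = 1/96
3j²(1 3 4; -1 -1 2) = Δ·Π!·Σ² = 5/84  (sign +1)
combine: 4πI² = 189·4/63·5/84 = 5/7
take √, sign +1: I = 0.23841361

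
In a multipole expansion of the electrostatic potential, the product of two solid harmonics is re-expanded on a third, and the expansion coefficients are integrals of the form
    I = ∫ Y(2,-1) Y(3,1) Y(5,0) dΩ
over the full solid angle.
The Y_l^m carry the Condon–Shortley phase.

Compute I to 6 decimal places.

0.169433

Checks pass: Σm=0; 10 even; l₃=5∈[1,5].
(2·2+1)(2·3+1)(2·5+1) = 385
Δ: 0! 4! 6! / 11! → 1/2310
sum: t=0:+1/144 = 1/144
3j²(2 3 5; 0 0 0) = Δ·Π!·Σ² = 10/231  (sign -1)
sum: t=0:+1/288 = 1/288
3j²(2 3 5; -1 1 0) = Δ·Π!·Σ² = 5/231  (sign -1)
combine: 4πI² = 385·10/231·5/231 = 250/693
take √, sign +1: I = 0.16943318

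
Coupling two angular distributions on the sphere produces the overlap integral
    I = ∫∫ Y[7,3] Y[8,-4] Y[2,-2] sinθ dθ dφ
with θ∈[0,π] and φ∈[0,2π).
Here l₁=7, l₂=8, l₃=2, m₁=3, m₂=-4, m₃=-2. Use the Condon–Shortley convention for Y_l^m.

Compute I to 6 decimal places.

0.000000

Σmᵢ = -3 ≠ 0, so the φ-integral vanishes; I = 0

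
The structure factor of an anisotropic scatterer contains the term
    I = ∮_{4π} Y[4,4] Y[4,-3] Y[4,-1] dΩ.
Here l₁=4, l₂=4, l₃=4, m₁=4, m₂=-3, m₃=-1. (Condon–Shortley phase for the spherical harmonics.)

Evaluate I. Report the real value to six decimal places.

-0.168431

Rules hold: Σm=0, L=12 even, 0≤4≤8.
N = 9·9·9 = 729
Δ = 4!·4!·4!/13! = 1/450450
Racah Σ t=0..4: t=0:+1/13824 t=1:−1/216 t=2:+1/64 t=3:−1/216 t=4:+1/13824 = 5/768
⇒ 3j(4 4 4; 0 0 0)² = 18/1001, sgn +1
Racah Σ t=0..0: t=0:+1/3456 = 1/3456
⇒ 3j(4 4 4; 4 -3 -1)² = 35/1287, sgn -1
4πI² = N·(3j₀)²·(3jₘ)² = 7290/20449
I = -1·√(0.356497/4π) = -0.16843130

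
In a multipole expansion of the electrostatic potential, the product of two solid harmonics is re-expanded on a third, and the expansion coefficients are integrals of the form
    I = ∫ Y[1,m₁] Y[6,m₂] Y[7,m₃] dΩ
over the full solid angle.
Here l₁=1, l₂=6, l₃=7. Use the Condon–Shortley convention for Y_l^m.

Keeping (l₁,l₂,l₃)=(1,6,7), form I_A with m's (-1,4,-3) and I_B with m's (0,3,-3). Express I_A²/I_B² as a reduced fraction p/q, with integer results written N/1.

Shared (l₁,l₂,l₃)=(1,6,7): N and (l;000)² cancel in I_A²/I_B².
A: Δ = 0!·2!·12!/15! = 1/1365; Racah Σ t=0..0: t=0:+1/14515200 = 1/14515200; ⇒ 3j(1 6 7; -1 4 -3)² = 2/455, sgn +1
B: Δ = 0!·2!·12!/15! = 1/1365; Racah Σ t=0..0: t=0:+1/2177280 = 1/2177280; ⇒ 3j(1 6 7; 0 3 -3)² = 8/273, sgn +1
I_A²/I_B² = (2/455)/(8/273) = 3/20

3/20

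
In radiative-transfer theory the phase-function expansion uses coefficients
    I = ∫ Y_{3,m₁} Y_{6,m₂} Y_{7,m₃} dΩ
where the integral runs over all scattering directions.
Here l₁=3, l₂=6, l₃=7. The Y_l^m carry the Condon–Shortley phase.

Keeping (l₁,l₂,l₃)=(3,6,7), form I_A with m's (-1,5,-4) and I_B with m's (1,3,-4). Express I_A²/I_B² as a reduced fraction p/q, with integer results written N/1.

1859/1215

Shared (l₁,l₂,l₃)=(3,6,7): N and (l;000)² cancel in I_A²/I_B².
A: Δ = 2!·4!·10!/17! = 1/2042040; Racah Σ t=1..2: t=1:−1/21772800 t=2:+1/2903040 = 13/43545600; ⇒ 3j(3 6 7; -1 5 -4)² = 143/7140, sgn -1
B: Δ = 2!·4!·10!/17! = 1/2042040; Racah Σ t=0..2: t=0:+1/2903040 t=1:−1/483840 t=2:+1/1451520 = -1/967680; ⇒ 3j(3 6 7; 1 3 -4)² = 81/6188, sgn +1
I_A²/I_B² = (143/7140)/(81/6188) = 1859/1215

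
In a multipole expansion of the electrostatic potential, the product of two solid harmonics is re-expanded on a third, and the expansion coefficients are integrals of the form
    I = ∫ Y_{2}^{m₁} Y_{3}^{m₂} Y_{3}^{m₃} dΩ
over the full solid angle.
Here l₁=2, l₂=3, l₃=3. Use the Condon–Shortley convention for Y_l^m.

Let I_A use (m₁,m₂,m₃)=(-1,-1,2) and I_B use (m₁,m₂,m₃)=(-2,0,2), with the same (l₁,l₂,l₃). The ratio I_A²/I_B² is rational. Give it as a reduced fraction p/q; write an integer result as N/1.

3/4

Same 2,3,3: normalisation and zero-m 3j drop out of the ratio.
A: Δ: 2! 2! 4! / 9! → 1/3780; sum: t=1:−1/12 t=2:+1/48 = -1/16; 3j²(2 3 3; -1 -1 2) = Δ·Π!·Σ² = 1/28  (sign +1)
B: Δ: 2! 2! 4! / 9! → 1/3780; sum: t=2:+1/24 = 1/24; 3j²(2 3 3; -2 0 2) = Δ·Π!·Σ² = 1/21  (sign -1)
I_A²/I_B² = (1/28)/(1/21) = 3/4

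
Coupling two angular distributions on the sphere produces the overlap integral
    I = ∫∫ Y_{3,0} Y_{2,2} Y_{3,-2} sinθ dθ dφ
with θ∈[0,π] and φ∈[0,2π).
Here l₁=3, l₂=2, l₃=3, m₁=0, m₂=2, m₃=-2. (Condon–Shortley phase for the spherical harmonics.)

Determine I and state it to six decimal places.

Rules hold: Σm=0, L=8 even, 1≤3≤5.
N = 7·5·7 = 245
Δ = 2!·4!·2!/9! = 1/3780
Racah Σ t=0..2: t=0:+1/24 t=1:−1/4 t=2:+1/24 = -1/6
⇒ 3j(3 2 3; 0 0 0)² = 4/105, sgn +1
Racah Σ t=2..2: t=2:+1/24 = 1/24
⇒ 3j(3 2 3; 0 2 -2)² = 1/21, sgn -1
4πI² = N·(3j₀)²·(3jₘ)² = 4/9
I = -1·√(0.444444/4π) = -0.18806319

-0.188063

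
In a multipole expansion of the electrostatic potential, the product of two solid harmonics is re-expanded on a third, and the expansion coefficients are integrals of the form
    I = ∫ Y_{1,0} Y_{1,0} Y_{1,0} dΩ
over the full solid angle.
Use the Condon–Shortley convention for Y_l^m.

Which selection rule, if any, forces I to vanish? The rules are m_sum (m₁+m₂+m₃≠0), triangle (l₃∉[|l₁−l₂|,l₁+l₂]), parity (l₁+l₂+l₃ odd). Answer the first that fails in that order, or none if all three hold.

m₁+m₂+m₃ = 0 + 0 + 0 = 0  ✓
triangle: |1−1|=0 ≤ l₃=1 ≤ 1+1=2  ✓
parity: l₁+l₂+l₃ = 3 is odd  ✗

parity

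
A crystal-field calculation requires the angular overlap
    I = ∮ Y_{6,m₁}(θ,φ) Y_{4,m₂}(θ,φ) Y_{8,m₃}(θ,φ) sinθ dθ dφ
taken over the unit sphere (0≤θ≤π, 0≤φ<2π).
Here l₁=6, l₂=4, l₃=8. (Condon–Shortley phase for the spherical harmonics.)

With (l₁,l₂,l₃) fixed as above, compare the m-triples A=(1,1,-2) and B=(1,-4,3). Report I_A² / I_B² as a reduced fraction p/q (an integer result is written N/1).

39601/45276

l's match ⇒ only the (l;m) 3-j factors differ between A and B.
A: triangle coeff Δ(6,4,8) = 1/23279256; Σ_t [0,2]: t=0:+1/3456000 t=1:−1/829440 t=2:+1/2177280 = -199/435456000; (3j)²=39601/3879876 [(6 4 8; 1 1 -2)], sign=-1
B: triangle coeff Δ(6,4,8) = 1/23279256; Σ_t [0,0]: t=0:+1/20736000 = 1/20736000; (3j)²=49/4199 [(6 4 8; 1 -4 3)], sign=-1
I_A²/I_B² = (39601/3879876)/(49/4199) = 39601/45276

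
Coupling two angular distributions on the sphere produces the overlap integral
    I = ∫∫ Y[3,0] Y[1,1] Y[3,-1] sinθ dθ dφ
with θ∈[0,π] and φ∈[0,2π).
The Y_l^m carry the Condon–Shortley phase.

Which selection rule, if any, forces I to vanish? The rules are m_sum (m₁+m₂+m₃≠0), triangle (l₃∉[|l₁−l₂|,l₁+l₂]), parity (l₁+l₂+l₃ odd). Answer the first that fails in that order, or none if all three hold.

parity

Σmᵢ = 0  ✓
l₃∈[|l₁−l₂|,l₁+l₂]=[2,4], have l₃=3  ✓
Σlᵢ = 7 ⇒ odd  ✗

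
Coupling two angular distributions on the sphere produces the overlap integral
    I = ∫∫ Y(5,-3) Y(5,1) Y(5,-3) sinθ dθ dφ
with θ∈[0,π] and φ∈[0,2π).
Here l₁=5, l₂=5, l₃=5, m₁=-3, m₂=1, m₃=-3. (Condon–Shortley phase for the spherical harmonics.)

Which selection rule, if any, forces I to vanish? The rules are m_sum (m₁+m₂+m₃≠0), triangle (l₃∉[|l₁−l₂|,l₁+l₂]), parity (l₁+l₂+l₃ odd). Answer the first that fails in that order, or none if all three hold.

Σmᵢ = -5  ✗
l₃∈[|l₁−l₂|,l₁+l₂]=[0,10], have l₃=5
Σlᵢ = 15 ⇒ odd

m_sum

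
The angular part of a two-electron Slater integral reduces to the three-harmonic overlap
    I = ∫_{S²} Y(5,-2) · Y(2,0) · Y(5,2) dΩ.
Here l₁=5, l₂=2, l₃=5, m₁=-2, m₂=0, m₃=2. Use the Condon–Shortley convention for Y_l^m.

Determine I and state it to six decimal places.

Checks pass: Σm=0; 12 even; l₃=5∈[3,7].
(2·5+1)(2·2+1)(2·5+1) = 605
Δ: 2! 8! 2! / 13! → 1/38610
sum: t=0:+1/2880 t=1:−1/576 t=2:+1/2880 = -1/960
3j²(5 2 5; 0 0 0) = Δ·Π!·Σ² = 10/429  (sign +1)
sum: t=0:+1/20160 t=1:−1/1440 t=2:+1/2880 = -1/3360
3j²(5 2 5; -2 0 2) = Δ·Π!·Σ² = 6/715  (sign +1)
combine: 4πI² = 605·10/429·6/715 = 20/169
take √, sign +1: I = 0.09704356

0.097044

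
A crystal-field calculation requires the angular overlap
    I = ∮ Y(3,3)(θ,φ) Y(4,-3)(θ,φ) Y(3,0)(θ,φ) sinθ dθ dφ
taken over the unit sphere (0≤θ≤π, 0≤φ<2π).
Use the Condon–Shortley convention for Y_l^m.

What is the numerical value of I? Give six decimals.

Checks pass: Σm=0; 10 even; l₃=3∈[1,7].
(2·3+1)(2·4+1)(2·3+1) = 441
Δ: 4! 2! 4! / 11! → 1/34650
sum: t=1:−1/72 t=2:+1/16 t=3:−1/72 = 5/144
3j²(3 4 3; 0 0 0) = Δ·Π!·Σ² = 2/77  (sign -1)
sum: t=0:+1/288 = 1/288
3j²(3 4 3; 3 -3 0) = Δ·Π!·Σ² = 1/22  (sign -1)
combine: 4πI² = 441·2/77·1/22 = 63/121
take √, sign +1: I = 0.20355073

0.203551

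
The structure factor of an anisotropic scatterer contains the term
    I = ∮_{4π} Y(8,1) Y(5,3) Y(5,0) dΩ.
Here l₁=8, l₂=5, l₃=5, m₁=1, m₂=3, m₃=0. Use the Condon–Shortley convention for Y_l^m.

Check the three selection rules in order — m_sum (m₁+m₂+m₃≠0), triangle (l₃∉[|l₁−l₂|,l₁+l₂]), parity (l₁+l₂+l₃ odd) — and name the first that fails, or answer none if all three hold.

m_sum

m₁+m₂+m₃ = 1 + 3 + 0 = 4  ✗
triangle: |8−5|=3 ≤ l₃=5 ≤ 8+5=13
parity: l₁+l₂+l₃ = 18 is even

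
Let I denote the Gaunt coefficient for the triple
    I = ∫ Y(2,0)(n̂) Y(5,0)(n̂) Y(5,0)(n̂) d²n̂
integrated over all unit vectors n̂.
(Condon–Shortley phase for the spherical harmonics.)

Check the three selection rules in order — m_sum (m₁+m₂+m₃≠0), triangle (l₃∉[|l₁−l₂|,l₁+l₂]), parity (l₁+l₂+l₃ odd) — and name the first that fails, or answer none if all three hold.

none

m₁+m₂+m₃ = 0 + 0 + 0 = 0  ✓
triangle: |2−5|=3 ≤ l₃=5 ≤ 2+5=7  ✓
parity: l₁+l₂+l₃ = 12 is even  ✓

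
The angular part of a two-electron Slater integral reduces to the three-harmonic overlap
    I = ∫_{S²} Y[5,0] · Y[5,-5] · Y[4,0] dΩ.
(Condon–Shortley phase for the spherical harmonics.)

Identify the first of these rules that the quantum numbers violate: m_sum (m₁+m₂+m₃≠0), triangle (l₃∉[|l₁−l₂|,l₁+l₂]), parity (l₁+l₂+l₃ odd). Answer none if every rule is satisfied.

Σmᵢ = -5  ✗
l₃∈[|l₁−l₂|,l₁+l₂]=[0,10], have l₃=4
Σlᵢ = 14 ⇒ even

m_sum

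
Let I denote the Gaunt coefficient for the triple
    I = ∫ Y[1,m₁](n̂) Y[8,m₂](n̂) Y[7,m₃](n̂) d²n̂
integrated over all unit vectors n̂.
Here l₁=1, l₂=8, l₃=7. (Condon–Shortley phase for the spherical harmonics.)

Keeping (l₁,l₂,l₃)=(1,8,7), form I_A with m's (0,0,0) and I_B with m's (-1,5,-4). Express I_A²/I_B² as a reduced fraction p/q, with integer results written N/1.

32/39

Shared (l₁,l₂,l₃)=(1,8,7): N and (l;000)² cancel in I_A²/I_B².
A: Δ = 2!·0!·14!/17! = 1/2040; Racah Σ t=1..1: t=1:−1/25401600 = -1/25401600; ⇒ 3j(1 8 7; 0 0 0)² = 8/255, sgn +1
B: Δ = 2!·0!·14!/17! = 1/2040; Racah Σ t=2..2: t=2:+1/479001600 = 1/479001600; ⇒ 3j(1 8 7; -1 5 -4)² = 13/340, sgn -1
I_A²/I_B² = (8/255)/(13/340) = 32/39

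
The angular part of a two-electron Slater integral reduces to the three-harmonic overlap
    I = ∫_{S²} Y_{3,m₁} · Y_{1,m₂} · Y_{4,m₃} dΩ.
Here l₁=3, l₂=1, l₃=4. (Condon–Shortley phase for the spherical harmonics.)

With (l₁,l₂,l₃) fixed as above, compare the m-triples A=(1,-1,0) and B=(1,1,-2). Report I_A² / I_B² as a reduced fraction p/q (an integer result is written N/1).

Shared (l₁,l₂,l₃)=(3,1,4): N and (l;000)² cancel in I_A²/I_B².
A: Δ = 0!·6!·2!/9! = 1/252; Racah Σ t=0..0: t=0:+1/96 = 1/96; ⇒ 3j(3 1 4; 1 -1 0)² = 1/42, sgn +1
B: Δ = 0!·6!·2!/9! = 1/252; Racah Σ t=0..0: t=0:+1/96 = 1/96; ⇒ 3j(3 1 4; 1 1 -2)² = 5/84, sgn +1
I_A²/I_B² = (1/42)/(5/84) = 2/5

2/5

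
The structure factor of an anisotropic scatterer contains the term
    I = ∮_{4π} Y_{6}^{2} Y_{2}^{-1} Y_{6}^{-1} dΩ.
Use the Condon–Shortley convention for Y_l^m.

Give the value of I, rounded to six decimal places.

Checks pass: Σm=0; 14 even; l₃=6∈[4,8].
(2·6+1)(2·2+1)(2·6+1) = 845
Δ: 2! 10! 2! / 15! → 1/90090
sum: t=0:+1/69120 t=1:−1/14400 t=2:+1/69120 = -7/172800
3j²(6 2 6; 0 0 0) = Δ·Π!·Σ² = 14/715  (sign -1)
sum: t=0:+1/34560 t=1:−1/60480 = 1/80640
3j²(6 2 6; 2 -1 -1) = Δ·Π!·Σ² = 6/1001  (sign -1)
combine: 4πI² = 845·14/715·6/1001 = 12/121
take √, sign +1: I = 0.08883682

0.088837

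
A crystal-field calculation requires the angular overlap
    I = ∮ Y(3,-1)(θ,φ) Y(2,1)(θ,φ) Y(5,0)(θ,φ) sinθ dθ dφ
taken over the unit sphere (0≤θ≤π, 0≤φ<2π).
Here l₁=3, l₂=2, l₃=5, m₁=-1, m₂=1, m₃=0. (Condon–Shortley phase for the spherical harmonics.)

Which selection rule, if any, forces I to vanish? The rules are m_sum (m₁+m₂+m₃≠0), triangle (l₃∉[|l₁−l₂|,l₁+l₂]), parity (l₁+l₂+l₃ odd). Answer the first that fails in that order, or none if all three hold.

none

Σmᵢ = 0  ✓
l₃∈[|l₁−l₂|,l₁+l₂]=[1,5], have l₃=5  ✓
Σlᵢ = 10 ⇒ even  ✓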